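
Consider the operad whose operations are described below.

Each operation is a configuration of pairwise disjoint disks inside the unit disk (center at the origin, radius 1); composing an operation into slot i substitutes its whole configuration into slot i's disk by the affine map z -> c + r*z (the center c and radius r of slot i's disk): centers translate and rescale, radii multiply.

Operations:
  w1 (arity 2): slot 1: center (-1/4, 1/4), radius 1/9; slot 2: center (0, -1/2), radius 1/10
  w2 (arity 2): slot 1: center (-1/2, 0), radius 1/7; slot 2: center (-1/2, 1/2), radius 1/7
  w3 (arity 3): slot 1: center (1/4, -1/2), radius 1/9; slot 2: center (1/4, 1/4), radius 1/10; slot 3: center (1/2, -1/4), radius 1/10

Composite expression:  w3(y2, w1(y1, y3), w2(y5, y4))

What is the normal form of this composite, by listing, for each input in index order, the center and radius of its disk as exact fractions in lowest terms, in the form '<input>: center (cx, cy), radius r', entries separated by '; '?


y1: center (9/40, 11/40), radius 1/90; y2: center (1/4, -1/2), radius 1/9; y3: center (1/4, 1/5), radius 1/100; y4: center (9/20, -1/5), radius 1/70; y5: center (9/20, -1/4), radius 1/70

Follow each y-input down from w3: c' goes to c + r*c', radius to r*r'.
for y2, the 1-step affine chain lands on center (1/4, -1/2), radius 1/9
for y1, the 2-step affine chain lands on center (9/40, 11/40), radius 1/90
for y3, the 2-step affine chain lands on center (1/4, 1/5), radius 1/100
for y5, the 2-step affine chain lands on center (9/20, -1/4), radius 1/70
for y4, the 2-step affine chain lands on center (9/20, -1/5), radius 1/70


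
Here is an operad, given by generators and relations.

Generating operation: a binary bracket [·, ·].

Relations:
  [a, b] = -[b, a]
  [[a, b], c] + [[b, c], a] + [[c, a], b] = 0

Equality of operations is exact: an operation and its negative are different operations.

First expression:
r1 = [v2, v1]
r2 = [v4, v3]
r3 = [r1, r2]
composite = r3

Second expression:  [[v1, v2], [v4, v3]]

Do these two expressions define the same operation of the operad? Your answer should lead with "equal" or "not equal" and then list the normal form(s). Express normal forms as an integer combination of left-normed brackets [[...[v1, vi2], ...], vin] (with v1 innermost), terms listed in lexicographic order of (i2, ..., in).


not equal; the first gives [[[v1, v2], v3], v4] - [[[v1, v2], v4], v3] and the second -[[[v1, v2], v3], v4] + [[[v1, v2], v4], v3]

The first expression reduces to [[[v1, v2], v3], v4] - [[[v1, v2], v4], v3]
The second expression reduces to -[[[v1, v2], v3], v4] + [[[v1, v2], v4], v3]
They disagree, so not equal.


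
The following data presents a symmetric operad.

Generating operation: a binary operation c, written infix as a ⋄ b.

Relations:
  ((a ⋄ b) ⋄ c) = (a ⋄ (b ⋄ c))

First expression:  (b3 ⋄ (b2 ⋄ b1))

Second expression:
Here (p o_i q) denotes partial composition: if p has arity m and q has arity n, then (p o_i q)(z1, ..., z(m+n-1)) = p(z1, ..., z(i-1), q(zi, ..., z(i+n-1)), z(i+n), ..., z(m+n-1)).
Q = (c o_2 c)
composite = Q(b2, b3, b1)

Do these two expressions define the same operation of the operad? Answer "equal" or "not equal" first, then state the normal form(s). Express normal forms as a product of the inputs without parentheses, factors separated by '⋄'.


The first composite normalizes to b3 ⋄ b2 ⋄ b1
The second composite normalizes to b2 ⋄ b3 ⋄ b1
The forms do not match — not equal.

not equal: they reduce to b3 ⋄ b2 ⋄ b1 and b2 ⋄ b3 ⋄ b1


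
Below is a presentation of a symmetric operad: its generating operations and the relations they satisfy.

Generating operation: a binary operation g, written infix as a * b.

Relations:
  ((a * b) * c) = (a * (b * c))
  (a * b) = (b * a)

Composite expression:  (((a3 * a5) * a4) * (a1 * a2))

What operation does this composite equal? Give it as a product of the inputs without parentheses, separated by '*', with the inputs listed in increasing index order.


With g associative and commutative, the a-input set is all that matters.
(a3 * a5) unparenthesizes to a3 * a5
((a3 * a5) * a4) unparenthesizes to a3 * a5 * a4
(a1 * a2) unparenthesizes to a1 * a2
(((a3 * a5) * a4) * (a1 * a2)) unparenthesizes to a3 * a5 * a4 * a1 * a2
sorting the factors by input index: a1 * a2 * a3 * a4 * a5

a1 * a2 * a3 * a4 * a5


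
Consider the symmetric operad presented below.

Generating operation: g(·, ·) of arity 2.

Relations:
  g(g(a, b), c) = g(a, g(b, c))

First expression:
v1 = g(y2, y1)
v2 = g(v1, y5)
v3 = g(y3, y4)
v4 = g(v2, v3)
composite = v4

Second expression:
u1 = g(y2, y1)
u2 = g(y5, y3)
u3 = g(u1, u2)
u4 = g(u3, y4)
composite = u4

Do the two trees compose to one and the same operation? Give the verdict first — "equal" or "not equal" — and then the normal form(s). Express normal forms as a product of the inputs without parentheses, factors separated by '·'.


equal; both compose to y2 · y1 · y5 · y3 · y4

Normal form of the first expression: y2 · y1 · y5 · y3 · y4
Normal form of the second expression: y2 · y1 · y5 · y3 · y4
Same normal form: equal.


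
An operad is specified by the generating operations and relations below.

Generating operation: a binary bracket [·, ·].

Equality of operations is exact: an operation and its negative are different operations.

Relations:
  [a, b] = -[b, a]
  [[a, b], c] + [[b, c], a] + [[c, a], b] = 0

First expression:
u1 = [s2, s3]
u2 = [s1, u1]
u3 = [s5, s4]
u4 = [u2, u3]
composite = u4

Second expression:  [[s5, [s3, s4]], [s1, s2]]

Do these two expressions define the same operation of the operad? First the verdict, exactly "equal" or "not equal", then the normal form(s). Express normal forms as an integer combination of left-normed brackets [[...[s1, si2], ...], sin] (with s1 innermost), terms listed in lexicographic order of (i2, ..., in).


not equal — first -[[[[s1, s2], s3], s4], s5] + [[[[s1, s2], s3], s5], s4] + [[[[s1, s3], s2], s4], s5] - [[[[s1, s3], s2], s5], s4], second [[[[s1, s2], s3], s4], s5] - [[[[s1, s2], s4], s3], s5] - [[[[s1, s2], s5], s3], s4] + [[[[s1, s2], s5], s4], s3]


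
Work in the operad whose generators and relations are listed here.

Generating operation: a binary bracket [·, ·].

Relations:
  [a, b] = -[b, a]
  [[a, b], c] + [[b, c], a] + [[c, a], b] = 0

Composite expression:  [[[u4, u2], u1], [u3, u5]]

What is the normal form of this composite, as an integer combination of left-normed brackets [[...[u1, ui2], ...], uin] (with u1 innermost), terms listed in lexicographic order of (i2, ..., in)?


Left-normed coefficients sit on the u1-initial expansion words.
Composite bracket: [[[u4, u2], u1], [u3, u5]]
Expanding via [a, b] = ab - ba: 16 signed words (2^4 = 16).
Only words starting with u1 matter:
  from u1u2u4u3u5, sign +1: term +[[[[u1, u2], u4], u3], u5]
  from u1u2u4u5u3, sign -1: term -[[[[u1, u2], u4], u5], u3]
  from u1u4u2u3u5, sign -1: term -[[[[u1, u4], u2], u3], u5]
  from u1u4u2u5u3, sign +1: term +[[[[u1, u4], u2], u5], u3]

[[[[u1, u2], u4], u3], u5] - [[[[u1, u2], u4], u5], u3] - [[[[u1, u4], u2], u3], u5] + [[[[u1, u4], u2], u5], u3]


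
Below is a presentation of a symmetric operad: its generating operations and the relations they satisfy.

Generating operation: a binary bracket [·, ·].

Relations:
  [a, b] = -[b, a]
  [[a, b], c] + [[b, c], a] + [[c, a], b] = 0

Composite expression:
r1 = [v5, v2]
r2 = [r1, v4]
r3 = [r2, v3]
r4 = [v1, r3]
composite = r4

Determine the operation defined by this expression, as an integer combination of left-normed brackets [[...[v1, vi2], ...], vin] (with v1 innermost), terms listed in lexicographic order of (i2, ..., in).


In the tensor algebra, words opening v1 carry the v1-anchored form.
Composite bracket: [v1, [[[v5, v2], v4], v3]]
Full expansion: 16 signed words from ab - ba (2^4 = 16).
Only words starting with v1 matter:
  word v1v2v5v4v3 has sign -1, contributing -[[[[v1, v2], v5], v4], v3]
  word v1v3v2v5v4 has sign +1, contributing +[[[[v1, v3], v2], v5], v4]
  word v1v3v4v2v5 has sign -1, contributing -[[[[v1, v3], v4], v2], v5]
  word v1v3v4v5v2 has sign +1, contributing +[[[[v1, v3], v4], v5], v2]
  word v1v3v5v2v4 has sign -1, contributing -[[[[v1, v3], v5], v2], v4]
  word v1v4v2v5v3 has sign +1, contributing +[[[[v1, v4], v2], v5], v3]
  word v1v4v5v2v3 has sign -1, contributing -[[[[v1, v4], v5], v2], v3]
  word v1v5v2v4v3 has sign +1, contributing +[[[[v1, v5], v2], v4], v3]

-[[[[v1, v2], v5], v4], v3] + [[[[v1, v3], v2], v5], v4] - [[[[v1, v3], v4], v2], v5] + [[[[v1, v3], v4], v5], v2] - [[[[v1, v3], v5], v2], v4] + [[[[v1, v4], v2], v5], v3] - [[[[v1, v4], v5], v2], v3] + [[[[v1, v5], v2], v4], v3]


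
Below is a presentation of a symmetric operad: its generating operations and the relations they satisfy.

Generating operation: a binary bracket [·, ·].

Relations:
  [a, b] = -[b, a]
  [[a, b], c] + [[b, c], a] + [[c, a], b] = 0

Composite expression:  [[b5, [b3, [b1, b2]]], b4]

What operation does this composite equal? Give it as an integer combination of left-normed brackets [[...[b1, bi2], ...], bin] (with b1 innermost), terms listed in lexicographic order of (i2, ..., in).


A multilinear Lie element is pinned by b1-initial words (b1 innermost).
Composite bracket: [[b5, [b3, [b1, b2]]], b4]
Under [a, b] = ab - ba we get 16 signed associative words (2^4 = 16).
Words beginning with b1 determine it all:
  the word b1b2b3b5b4 carries sign +1 and contributes +[[[[b1, b2], b3], b5], b4]

[[[[b1, b2], b3], b5], b4]


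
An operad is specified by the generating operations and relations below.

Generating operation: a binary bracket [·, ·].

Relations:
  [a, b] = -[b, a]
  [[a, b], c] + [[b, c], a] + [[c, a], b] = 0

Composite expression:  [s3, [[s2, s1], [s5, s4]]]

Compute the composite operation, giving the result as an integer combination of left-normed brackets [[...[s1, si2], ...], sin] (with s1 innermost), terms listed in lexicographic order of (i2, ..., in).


-[[[[s1, s2], s4], s5], s3] + [[[[s1, s2], s5], s4], s3]

In the tensor algebra, words opening s1 carry the s1-anchored form.
Composite bracket: [s3, [[s2, s1], [s5, s4]]]
The bracket unfolds into 16 signed words via [a, b] = ab - ba (2^4 = 16).
Only words starting with s1 matter:
  the word s1s2s4s5s3 carries sign -1 and contributes -[[[[s1, s2], s4], s5], s3]
  the word s1s2s5s4s3 carries sign +1 and contributes +[[[[s1, s2], s5], s4], s3]


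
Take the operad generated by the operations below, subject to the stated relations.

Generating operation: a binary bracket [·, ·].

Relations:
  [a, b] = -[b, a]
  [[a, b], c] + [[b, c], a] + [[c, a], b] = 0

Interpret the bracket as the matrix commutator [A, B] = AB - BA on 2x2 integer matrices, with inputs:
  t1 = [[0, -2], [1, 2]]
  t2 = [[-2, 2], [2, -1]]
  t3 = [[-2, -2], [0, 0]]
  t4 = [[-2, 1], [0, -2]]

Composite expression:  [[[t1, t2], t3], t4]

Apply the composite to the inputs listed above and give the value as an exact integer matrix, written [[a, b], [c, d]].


[t1, t2] = [[-6, -6], [3, 6]]
[[t1, t2], t3] = [[6, 12], [-6, -6]]
[[[t1, t2], t3], t4] = [[6, 12], [0, -6]]

[[6, 12], [0, -6]]


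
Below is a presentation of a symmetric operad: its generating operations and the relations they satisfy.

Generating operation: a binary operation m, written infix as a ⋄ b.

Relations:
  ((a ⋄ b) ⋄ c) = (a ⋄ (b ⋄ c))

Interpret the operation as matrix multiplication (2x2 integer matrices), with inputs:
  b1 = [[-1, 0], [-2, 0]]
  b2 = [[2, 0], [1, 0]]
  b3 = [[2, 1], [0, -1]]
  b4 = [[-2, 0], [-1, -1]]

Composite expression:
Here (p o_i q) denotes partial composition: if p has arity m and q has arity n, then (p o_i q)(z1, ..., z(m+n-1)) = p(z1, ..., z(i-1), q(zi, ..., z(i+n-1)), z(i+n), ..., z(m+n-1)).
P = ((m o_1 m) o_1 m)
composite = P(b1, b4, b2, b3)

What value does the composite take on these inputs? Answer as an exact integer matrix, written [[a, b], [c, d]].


(b1 ⋄ b4) = [[2, 0], [4, 0]]
((b1 ⋄ b4) ⋄ b2) = [[4, 0], [8, 0]]
(((b1 ⋄ b4) ⋄ b2) ⋄ b3) = [[8, 4], [16, 8]]

[[8, 4], [16, 8]]


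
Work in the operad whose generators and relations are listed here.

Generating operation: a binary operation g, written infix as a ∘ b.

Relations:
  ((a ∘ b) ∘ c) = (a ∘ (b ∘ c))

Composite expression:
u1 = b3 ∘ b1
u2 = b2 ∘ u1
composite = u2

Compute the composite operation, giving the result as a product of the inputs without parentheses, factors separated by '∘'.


b2 ∘ b3 ∘ b1

Under associativity of g, the answer is the b's in reading order.
(b3 ∘ b1) spells out as b3 ∘ b1
(b2 ∘ (b3 ∘ b1)) spells out as b2 ∘ b3 ∘ b1


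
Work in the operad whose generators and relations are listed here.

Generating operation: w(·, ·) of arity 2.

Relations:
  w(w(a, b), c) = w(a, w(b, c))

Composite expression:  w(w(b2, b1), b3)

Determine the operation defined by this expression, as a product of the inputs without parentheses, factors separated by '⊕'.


b2 ⊕ b1 ⊕ b3

Key point: w is associative — brackets drop, the b-order remains.
w(b2, b1) reduces to b2 ⊕ b1
w(w(b2, b1), b3) reduces to b2 ⊕ b1 ⊕ b3


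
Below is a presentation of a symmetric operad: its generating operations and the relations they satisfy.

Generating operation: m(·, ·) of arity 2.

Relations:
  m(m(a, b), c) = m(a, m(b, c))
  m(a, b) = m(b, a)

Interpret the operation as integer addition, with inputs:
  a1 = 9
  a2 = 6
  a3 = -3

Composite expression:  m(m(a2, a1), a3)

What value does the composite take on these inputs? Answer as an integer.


m(a2, a1) = 15
m(m(a2, a1), a3) = 12

12


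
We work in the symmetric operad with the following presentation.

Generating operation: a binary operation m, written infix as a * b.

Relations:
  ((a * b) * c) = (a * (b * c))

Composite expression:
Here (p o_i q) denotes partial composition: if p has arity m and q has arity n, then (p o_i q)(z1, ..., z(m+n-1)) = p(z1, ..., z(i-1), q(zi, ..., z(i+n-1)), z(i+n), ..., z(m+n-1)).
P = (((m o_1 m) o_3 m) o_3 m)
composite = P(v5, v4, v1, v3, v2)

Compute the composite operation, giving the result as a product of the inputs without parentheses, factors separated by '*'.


v5 * v4 * v1 * v3 * v2


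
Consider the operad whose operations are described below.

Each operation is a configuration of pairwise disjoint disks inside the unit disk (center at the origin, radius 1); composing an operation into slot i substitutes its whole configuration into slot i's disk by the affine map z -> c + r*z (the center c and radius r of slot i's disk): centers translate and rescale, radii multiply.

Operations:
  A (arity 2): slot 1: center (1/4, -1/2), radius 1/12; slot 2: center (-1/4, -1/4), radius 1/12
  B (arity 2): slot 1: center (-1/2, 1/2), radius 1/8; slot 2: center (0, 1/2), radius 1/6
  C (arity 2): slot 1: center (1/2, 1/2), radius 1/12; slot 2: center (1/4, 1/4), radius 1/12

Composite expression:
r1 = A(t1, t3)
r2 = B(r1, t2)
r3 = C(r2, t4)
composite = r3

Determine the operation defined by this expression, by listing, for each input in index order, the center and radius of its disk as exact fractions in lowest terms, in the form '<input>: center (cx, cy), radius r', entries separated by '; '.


t1: center (59/128, 103/192), radius 1/1152; t2: center (1/2, 13/24), radius 1/72; t3: center (175/384, 69/128), radius 1/1152; t4: center (1/4, 1/4), radius 1/12

Nesting under C composes maps z -> c + r*z down each t-path.
t1: after 3 affine steps, its disk has center (59/128, 103/192), radius 1/1152
t3: after 3 affine steps, its disk has center (175/384, 69/128), radius 1/1152
t2: after 2 affine steps, its disk has center (1/2, 13/24), radius 1/72
t4: after 1 affine step, its disk has center (1/4, 1/4), radius 1/12


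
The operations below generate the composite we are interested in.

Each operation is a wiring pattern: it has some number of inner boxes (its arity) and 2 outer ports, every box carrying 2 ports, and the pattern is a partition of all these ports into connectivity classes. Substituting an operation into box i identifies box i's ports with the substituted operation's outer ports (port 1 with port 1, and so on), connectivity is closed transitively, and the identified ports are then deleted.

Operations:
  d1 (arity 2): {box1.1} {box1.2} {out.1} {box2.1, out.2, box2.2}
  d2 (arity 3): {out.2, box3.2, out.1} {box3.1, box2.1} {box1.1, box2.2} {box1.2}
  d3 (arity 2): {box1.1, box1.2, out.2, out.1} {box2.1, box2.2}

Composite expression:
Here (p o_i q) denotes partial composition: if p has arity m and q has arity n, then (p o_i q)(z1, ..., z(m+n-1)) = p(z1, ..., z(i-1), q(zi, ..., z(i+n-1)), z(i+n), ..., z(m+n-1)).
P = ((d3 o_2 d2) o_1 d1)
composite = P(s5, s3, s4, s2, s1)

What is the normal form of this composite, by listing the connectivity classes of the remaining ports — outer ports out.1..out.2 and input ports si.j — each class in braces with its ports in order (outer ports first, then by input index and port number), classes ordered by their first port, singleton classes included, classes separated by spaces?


Reachability decides: close wires over d3-identified ports.
through d1, on inputs (s5, s3): {out.1} {out.2, s3.1, s3.2} {s5.1} {s5.2} (out.j = stage outer ports)
through d2, on inputs (s4, s2, s1): {out.1, out.2, s1.2} {s1.1, s2.1} {s2.2, s4.1} {s4.2} (out.j = stage outer ports)
through d3, on inputs (s5, s3, s4, s2, s1): {out.1, out.2, s3.1, s3.2} {s1.1, s2.1} {s1.2} {s2.2, s4.1} {s4.2} {s5.1} {s5.2} (out.j = stage outer ports)

{out.1, out.2, s3.1, s3.2} {s1.1, s2.1} {s1.2} {s2.2, s4.1} {s4.2} {s5.1} {s5.2}


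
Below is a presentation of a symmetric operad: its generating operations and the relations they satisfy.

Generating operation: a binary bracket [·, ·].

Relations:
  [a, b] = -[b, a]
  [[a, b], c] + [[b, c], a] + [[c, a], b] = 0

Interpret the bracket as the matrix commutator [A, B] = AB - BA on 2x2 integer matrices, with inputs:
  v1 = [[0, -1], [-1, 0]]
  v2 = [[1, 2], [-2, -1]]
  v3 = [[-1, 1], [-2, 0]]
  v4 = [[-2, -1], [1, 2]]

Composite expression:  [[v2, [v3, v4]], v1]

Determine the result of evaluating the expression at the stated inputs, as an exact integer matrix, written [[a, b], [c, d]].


[[-28, -56], [56, 28]]


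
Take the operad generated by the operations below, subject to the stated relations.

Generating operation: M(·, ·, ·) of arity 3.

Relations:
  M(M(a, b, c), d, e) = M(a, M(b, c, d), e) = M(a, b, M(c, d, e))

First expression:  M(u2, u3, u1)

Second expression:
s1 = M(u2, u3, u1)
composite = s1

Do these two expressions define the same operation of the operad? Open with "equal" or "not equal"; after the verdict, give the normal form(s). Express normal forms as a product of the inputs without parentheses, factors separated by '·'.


The first composite normalizes to u2 · u3 · u1
The second composite normalizes to u2 · u3 · u1
The forms coincide; equal.

equal; the common form is u2 · u3 · u1


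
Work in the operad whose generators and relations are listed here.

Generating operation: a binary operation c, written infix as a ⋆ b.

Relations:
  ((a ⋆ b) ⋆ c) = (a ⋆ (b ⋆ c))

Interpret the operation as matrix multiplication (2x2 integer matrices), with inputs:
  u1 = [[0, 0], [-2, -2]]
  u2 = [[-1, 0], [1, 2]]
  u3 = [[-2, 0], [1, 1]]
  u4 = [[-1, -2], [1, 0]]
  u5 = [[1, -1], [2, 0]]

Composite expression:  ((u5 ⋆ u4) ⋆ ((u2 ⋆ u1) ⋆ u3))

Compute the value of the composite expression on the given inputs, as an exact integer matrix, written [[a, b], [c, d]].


[[-8, 8], [-16, 16]]

(u5 ⋆ u4) = [[-2, -2], [-2, -4]]
(u2 ⋆ u1) = [[0, 0], [-4, -4]]
((u2 ⋆ u1) ⋆ u3) = [[0, 0], [4, -4]]
((u5 ⋆ u4) ⋆ ((u2 ⋆ u1) ⋆ u3)) = [[-8, 8], [-16, 16]]


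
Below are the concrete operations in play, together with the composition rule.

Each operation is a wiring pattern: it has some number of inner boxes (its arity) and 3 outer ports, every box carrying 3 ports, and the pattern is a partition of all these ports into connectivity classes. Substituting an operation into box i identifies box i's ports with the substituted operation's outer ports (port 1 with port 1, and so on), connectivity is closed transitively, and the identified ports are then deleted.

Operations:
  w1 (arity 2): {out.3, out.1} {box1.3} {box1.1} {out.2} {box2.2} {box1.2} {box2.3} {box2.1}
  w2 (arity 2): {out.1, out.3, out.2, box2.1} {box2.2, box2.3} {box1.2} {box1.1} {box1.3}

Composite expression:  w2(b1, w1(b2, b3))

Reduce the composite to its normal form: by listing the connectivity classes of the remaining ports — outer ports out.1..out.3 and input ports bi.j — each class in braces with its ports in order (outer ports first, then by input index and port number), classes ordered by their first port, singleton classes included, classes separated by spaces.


{out.1, out.2, out.3} {b1.1} {b1.2} {b1.3} {b2.1} {b2.2} {b2.3} {b3.1} {b3.2} {b3.3}


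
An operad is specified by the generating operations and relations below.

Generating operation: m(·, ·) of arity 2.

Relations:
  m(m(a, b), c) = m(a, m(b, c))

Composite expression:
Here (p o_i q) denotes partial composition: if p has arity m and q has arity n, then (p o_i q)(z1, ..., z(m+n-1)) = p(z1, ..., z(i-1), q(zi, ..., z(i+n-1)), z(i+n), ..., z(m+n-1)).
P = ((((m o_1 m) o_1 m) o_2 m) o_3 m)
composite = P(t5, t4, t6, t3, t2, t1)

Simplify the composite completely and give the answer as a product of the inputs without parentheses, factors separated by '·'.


t5 · t4 · t6 · t3 · t2 · t1

Key point: m is associative — brackets drop, the t-order remains.
m(t6, t3) collapses to t6 · t3
m(t4, m(t6, t3)) collapses to t4 · t6 · t3
m(t5, m(t4, m(t6, t3))) collapses to t5 · t4 · t6 · t3
m(m(t5, m(t4, m(t6, t3))), t2) collapses to t5 · t4 · t6 · t3 · t2
m(m(m(t5, m(t4, m(t6, t3))), t2), t1) collapses to t5 · t4 · t6 · t3 · t2 · t1


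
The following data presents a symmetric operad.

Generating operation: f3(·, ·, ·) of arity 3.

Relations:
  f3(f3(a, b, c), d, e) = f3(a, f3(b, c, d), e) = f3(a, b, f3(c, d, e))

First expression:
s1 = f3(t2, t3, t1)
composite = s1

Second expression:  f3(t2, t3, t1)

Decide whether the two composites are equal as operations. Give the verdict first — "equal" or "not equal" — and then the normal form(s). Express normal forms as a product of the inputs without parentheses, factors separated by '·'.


equal; the common form is t2 · t3 · t1

Normal form of the first expression: t2 · t3 · t1
Normal form of the second expression: t2 · t3 · t1
Same normal form: equal.


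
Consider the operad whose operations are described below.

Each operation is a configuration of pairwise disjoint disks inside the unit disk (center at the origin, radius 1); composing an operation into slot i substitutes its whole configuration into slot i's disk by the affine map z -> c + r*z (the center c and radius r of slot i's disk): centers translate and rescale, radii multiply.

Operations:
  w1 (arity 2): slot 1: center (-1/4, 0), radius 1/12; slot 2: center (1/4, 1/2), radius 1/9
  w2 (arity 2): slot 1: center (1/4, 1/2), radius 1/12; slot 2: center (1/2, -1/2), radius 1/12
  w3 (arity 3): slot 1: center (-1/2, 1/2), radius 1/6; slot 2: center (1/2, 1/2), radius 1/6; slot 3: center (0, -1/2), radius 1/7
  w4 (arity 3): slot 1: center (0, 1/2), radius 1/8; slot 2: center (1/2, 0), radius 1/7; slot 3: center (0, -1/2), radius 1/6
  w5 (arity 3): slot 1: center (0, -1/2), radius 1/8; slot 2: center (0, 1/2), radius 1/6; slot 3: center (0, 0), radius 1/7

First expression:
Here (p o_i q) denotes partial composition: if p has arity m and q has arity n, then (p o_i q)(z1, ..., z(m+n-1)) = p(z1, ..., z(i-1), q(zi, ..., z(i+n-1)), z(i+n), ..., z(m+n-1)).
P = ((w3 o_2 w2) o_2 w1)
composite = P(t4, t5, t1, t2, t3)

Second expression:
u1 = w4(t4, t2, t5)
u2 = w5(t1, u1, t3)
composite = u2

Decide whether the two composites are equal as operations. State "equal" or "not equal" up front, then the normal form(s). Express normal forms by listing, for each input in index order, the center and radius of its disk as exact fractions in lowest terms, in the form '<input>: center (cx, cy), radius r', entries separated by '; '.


The first composite normalizes to t1: center (157/288, 85/144), radius 1/648; t2: center (7/12, 5/12), radius 1/72; t3: center (0, -1/2), radius 1/7; t4: center (-1/2, 1/2), radius 1/6; t5: center (155/288, 7/12), radius 1/864
The second composite normalizes to t1: center (0, -1/2), radius 1/8; t2: center (1/12, 1/2), radius 1/42; t3: center (0, 0), radius 1/7; t4: center (0, 7/12), radius 1/48; t5: center (0, 5/12), radius 1/36
They disagree, so not equal.

not equal — first t1: center (157/288, 85/144), radius 1/648; t2: center (7/12, 5/12), radius 1/72; t3: center (0, -1/2), radius 1/7; t4: center (-1/2, 1/2), radius 1/6; t5: center (155/288, 7/12), radius 1/864, second t1: center (0, -1/2), radius 1/8; t2: center (1/12, 1/2), radius 1/42; t3: center (0, 0), radius 1/7; t4: center (0, 7/12), radius 1/48; t5: center (0, 5/12), radius 1/36


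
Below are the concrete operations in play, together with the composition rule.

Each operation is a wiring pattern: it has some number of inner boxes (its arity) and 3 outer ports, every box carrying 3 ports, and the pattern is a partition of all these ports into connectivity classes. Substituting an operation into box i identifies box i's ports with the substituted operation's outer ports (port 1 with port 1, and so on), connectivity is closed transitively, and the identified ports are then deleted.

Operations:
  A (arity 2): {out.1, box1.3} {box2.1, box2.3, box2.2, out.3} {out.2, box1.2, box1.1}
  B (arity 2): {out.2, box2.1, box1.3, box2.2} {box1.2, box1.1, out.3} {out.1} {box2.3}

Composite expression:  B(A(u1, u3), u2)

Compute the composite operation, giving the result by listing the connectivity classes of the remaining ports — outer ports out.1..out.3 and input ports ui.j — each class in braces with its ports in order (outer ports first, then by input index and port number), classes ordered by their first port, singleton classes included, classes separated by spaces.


{out.1} {out.2, u2.1, u2.2, u3.1, u3.2, u3.3} {out.3, u1.1, u1.2, u1.3} {u2.3}

Substituting into B glues patterns; closure does the rest.
the subtree at A composes to {out.1, u1.3} {out.2, u1.1, u1.2} {out.3, u3.1, u3.2, u3.3} on (u1, u3); out.j = own outer ports
the subtree at B composes to {out.1} {out.2, u2.1, u2.2, u3.1, u3.2, u3.3} {out.3, u1.1, u1.2, u1.3} {u2.3} on (u1, u3, u2); out.j = own outer ports


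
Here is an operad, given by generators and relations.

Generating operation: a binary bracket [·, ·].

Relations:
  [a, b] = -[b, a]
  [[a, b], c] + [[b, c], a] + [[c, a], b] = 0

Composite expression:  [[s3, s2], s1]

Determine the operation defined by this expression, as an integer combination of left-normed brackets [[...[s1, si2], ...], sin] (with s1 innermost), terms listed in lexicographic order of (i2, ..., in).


[[s1, s2], s3] - [[s1, s3], s2]

Left-normed coefficients sit on the s1-initial expansion words.
Composite bracket: [[s3, s2], s1]
Applying ab - ba throughout gives 4 signed words (2^2 = 4).
Only words starting with s1 matter:
  sign of s1s2s3 is +1, so it contributes +[[s1, s2], s3]
  sign of s1s3s2 is -1, so it contributes -[[s1, s3], s2]


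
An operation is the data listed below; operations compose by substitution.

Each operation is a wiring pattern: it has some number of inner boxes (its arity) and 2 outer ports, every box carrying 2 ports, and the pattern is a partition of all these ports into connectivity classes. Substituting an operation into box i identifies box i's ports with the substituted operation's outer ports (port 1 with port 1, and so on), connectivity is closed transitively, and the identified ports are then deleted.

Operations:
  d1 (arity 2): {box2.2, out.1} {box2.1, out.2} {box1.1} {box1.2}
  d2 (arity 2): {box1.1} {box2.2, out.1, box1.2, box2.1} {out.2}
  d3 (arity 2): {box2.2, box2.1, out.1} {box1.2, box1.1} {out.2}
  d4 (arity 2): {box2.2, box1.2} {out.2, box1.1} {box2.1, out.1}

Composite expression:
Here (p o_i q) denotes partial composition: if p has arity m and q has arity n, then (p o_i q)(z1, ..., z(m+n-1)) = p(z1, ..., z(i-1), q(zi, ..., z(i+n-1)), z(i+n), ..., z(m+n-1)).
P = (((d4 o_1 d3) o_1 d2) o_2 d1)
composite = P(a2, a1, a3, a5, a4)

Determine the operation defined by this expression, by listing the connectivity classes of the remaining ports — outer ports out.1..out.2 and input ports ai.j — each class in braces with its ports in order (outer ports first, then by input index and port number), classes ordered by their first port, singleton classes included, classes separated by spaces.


Reachability decides: close wires over d4-identified ports.
d1 over (a1, a3) gives {out.1, a3.2} {out.2, a3.1} {a1.1} {a1.2}, out.j being that stage's outer ports
d2 over (a2, a1, a3) gives {out.1, a2.2, a3.1, a3.2} {out.2} {a1.1} {a1.2} {a2.1}, out.j being that stage's outer ports
d3 over (a2, a1, a3, a5) gives {out.1, a5.1, a5.2} {out.2} {a1.1} {a1.2} {a2.1} {a2.2, a3.1, a3.2}, out.j being that stage's outer ports
d4 over (a2, a1, a3, a5, a4) gives {out.1, a4.1} {out.2, a5.1, a5.2} {a1.1} {a1.2} {a2.1} {a2.2, a3.1, a3.2} {a4.2}, out.j being that stage's outer ports

{out.1, a4.1} {out.2, a5.1, a5.2} {a1.1} {a1.2} {a2.1} {a2.2, a3.1, a3.2} {a4.2}


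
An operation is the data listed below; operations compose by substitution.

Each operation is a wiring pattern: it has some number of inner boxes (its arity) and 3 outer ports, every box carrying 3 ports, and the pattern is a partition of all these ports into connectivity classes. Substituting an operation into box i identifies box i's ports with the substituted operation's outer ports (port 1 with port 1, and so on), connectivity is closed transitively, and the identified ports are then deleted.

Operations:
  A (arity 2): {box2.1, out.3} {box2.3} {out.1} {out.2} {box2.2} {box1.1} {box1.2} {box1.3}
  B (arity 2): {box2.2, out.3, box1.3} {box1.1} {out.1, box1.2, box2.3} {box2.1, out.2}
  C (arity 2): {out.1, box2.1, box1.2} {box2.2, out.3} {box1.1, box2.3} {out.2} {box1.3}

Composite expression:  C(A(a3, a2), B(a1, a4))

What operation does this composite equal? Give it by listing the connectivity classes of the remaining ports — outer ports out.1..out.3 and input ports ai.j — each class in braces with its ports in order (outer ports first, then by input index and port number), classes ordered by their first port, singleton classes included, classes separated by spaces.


{out.1, a1.2, a4.3} {out.2} {out.3, a4.1} {a1.1} {a1.3, a4.2} {a2.1} {a2.2} {a2.3} {a3.1} {a3.2} {a3.3}

After gluing at C, chains via deleted ports link the a-ports.
through A, on inputs (a3, a2): {out.1} {out.2} {out.3, a2.1} {a2.2} {a2.3} {a3.1} {a3.2} {a3.3} (out.j = stage outer ports)
through B, on inputs (a1, a4): {out.1, a1.2, a4.3} {out.2, a4.1} {out.3, a1.3, a4.2} {a1.1} (out.j = stage outer ports)
through C, on inputs (a3, a2, a1, a4): {out.1, a1.2, a4.3} {out.2} {out.3, a4.1} {a1.1} {a1.3, a4.2} {a2.1} {a2.2} {a2.3} {a3.1} {a3.2} {a3.3} (out.j = stage outer ports)


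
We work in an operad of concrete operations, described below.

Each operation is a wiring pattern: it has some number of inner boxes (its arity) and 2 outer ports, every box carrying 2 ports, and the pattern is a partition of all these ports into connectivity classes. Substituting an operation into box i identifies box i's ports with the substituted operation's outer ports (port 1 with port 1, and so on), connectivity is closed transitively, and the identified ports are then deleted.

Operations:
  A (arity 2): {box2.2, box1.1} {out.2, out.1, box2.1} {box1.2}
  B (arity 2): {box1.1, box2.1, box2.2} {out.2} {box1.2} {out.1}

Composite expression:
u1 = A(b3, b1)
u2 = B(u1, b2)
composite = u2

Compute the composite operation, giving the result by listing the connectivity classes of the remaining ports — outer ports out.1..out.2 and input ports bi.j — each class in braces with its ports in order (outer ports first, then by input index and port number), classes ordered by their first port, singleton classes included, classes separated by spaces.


{out.1} {out.2} {b1.1, b2.1, b2.2} {b1.2, b3.1} {b3.2}

Treat the ports identified at B as solder joints: merge, then drop.
after A, the pattern on (b3, b1) reads {out.1, out.2, b1.1} {b1.2, b3.1} {b3.2} (out.j = its outer ports)
after B, the pattern on (b3, b1, b2) reads {out.1} {out.2} {b1.1, b2.1, b2.2} {b1.2, b3.1} {b3.2} (out.j = its outer ports)


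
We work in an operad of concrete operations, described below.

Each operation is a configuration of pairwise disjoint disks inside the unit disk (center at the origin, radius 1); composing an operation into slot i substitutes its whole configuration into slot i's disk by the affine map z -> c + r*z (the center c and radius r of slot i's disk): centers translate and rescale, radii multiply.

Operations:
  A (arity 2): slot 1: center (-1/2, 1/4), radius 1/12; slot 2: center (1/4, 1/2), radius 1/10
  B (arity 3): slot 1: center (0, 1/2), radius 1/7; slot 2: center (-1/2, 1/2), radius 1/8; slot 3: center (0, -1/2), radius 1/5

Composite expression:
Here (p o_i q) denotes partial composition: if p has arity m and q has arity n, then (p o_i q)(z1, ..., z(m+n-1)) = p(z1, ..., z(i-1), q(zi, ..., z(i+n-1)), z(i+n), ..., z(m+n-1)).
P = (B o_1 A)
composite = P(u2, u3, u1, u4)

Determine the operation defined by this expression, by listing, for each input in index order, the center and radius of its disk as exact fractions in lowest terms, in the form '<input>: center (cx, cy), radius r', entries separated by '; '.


u1: center (-1/2, 1/2), radius 1/8; u2: center (-1/14, 15/28), radius 1/84; u3: center (1/28, 4/7), radius 1/70; u4: center (0, -1/2), radius 1/5

Only the slot chain above each u matters under B; compose those maps.
u2 passes through 2 substitutions, ending at center (-1/14, 15/28), radius 1/84
u3 passes through 2 substitutions, ending at center (1/28, 4/7), radius 1/70
u1 passes through 1 substitution, ending at center (-1/2, 1/2), radius 1/8
u4 passes through 1 substitution, ending at center (0, -1/2), radius 1/5


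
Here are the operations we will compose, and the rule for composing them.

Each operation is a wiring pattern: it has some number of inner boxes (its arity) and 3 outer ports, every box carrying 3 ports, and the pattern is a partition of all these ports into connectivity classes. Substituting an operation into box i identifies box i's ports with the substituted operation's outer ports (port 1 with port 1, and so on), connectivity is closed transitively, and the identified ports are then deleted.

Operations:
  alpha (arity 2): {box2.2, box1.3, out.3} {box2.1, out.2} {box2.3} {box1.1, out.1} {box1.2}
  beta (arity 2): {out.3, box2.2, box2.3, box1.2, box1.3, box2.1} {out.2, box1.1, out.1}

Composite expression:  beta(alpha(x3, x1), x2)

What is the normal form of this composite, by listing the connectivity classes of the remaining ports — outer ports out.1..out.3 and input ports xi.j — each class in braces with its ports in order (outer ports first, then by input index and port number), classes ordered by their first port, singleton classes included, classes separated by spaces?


{out.1, out.2, x3.1} {out.3, x1.1, x1.2, x2.1, x2.2, x2.3, x3.3} {x1.3} {x3.2}

Substituting into beta glues patterns; closure does the rest.
alpha over (x3, x1) gives {out.1, x3.1} {out.2, x1.1} {out.3, x1.2, x3.3} {x1.3} {x3.2}, out.j being that stage's outer ports
beta over (x3, x1, x2) gives {out.1, out.2, x3.1} {out.3, x1.1, x1.2, x2.1, x2.2, x2.3, x3.3} {x1.3} {x3.2}, out.j being that stage's outer ports


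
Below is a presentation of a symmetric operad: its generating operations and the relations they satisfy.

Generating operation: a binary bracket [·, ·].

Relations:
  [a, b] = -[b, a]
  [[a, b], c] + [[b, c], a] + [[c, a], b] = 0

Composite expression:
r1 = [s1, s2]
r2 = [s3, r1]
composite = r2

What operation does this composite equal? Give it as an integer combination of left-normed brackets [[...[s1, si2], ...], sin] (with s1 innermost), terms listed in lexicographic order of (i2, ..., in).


Left-normed coefficients sit on the s1-initial expansion words.
Composite bracket: [s3, [s1, s2]]
Under [a, b] = ab - ba we get 4 signed associative words (2^2 = 4).
The s1-initial words carry the normal form:
  word s1s2s3 has sign -1, contributing -[[s1, s2], s3]

-[[s1, s2], s3]


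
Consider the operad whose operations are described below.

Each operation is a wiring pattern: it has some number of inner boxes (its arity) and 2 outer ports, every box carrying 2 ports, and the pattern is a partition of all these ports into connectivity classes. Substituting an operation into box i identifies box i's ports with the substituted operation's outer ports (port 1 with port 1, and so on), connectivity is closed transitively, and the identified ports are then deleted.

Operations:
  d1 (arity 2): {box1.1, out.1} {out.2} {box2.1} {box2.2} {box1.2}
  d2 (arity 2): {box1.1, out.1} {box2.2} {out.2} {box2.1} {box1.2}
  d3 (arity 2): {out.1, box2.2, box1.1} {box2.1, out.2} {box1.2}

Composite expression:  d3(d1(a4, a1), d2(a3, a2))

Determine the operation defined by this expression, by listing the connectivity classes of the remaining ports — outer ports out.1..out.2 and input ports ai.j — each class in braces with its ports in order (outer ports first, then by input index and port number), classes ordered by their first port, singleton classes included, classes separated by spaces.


{out.1, a4.1} {out.2, a3.1} {a1.1} {a1.2} {a2.1} {a2.2} {a3.2} {a4.2}


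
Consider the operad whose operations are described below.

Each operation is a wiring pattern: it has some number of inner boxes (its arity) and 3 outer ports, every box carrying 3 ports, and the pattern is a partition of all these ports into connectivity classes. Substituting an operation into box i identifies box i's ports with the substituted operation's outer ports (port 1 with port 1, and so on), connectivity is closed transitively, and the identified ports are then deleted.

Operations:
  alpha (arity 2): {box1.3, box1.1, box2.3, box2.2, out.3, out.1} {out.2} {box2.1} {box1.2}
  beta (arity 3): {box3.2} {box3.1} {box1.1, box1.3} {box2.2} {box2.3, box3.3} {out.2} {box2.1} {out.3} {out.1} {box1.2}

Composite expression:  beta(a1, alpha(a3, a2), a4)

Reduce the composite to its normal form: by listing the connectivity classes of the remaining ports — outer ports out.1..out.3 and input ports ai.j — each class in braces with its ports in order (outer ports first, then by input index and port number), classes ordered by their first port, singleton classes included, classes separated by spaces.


{out.1} {out.2} {out.3} {a1.1, a1.3} {a1.2} {a2.1} {a2.2, a2.3, a3.1, a3.3, a4.3} {a3.2} {a4.1} {a4.2}

Reachability decides: close wires over beta-identified ports.
after alpha, the pattern on (a3, a2) reads {out.1, out.3, a2.2, a2.3, a3.1, a3.3} {out.2} {a2.1} {a3.2} (out.j = its outer ports)
after beta, the pattern on (a1, a3, a2, a4) reads {out.1} {out.2} {out.3} {a1.1, a1.3} {a1.2} {a2.1} {a2.2, a2.3, a3.1, a3.3, a4.3} {a3.2} {a4.1} {a4.2} (out.j = its outer ports)


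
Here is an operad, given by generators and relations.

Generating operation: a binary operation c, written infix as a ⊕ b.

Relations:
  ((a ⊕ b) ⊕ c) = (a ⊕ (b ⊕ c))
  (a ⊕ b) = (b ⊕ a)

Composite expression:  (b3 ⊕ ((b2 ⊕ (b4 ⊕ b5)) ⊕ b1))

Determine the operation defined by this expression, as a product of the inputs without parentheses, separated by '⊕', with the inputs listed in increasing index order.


Key point: c commutes, so take the b-inputs in any fixed order.
(b4 ⊕ b5) spells out as b4 ⊕ b5
(b2 ⊕ (b4 ⊕ b5)) spells out as b2 ⊕ b4 ⊕ b5
((b2 ⊕ (b4 ⊕ b5)) ⊕ b1) spells out as b2 ⊕ b4 ⊕ b5 ⊕ b1
(b3 ⊕ ((b2 ⊕ (b4 ⊕ b5)) ⊕ b1)) spells out as b3 ⊕ b2 ⊕ b4 ⊕ b5 ⊕ b1
the factors in increasing index order: b1 ⊕ b2 ⊕ b3 ⊕ b4 ⊕ b5

b1 ⊕ b2 ⊕ b3 ⊕ b4 ⊕ b5


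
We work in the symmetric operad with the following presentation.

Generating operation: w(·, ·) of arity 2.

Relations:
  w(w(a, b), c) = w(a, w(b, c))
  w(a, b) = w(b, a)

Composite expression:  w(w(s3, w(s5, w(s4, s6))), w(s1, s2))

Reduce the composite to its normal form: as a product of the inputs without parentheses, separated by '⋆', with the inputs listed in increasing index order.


s1 ⋆ s2 ⋆ s3 ⋆ s4 ⋆ s5 ⋆ s6

Any arrangement under w is one operation, so sort the s-inputs.
w(s4, s6) spells out as s4 ⋆ s6
w(s5, w(s4, s6)) spells out as s5 ⋆ s4 ⋆ s6
w(s3, w(s5, w(s4, s6))) spells out as s3 ⋆ s5 ⋆ s4 ⋆ s6
w(s1, s2) spells out as s1 ⋆ s2
w(w(s3, w(s5, w(s4, s6))), w(s1, s2)) spells out as s3 ⋆ s5 ⋆ s4 ⋆ s6 ⋆ s1 ⋆ s2
sorting the factors by input index: s1 ⋆ s2 ⋆ s3 ⋆ s4 ⋆ s5 ⋆ s6
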